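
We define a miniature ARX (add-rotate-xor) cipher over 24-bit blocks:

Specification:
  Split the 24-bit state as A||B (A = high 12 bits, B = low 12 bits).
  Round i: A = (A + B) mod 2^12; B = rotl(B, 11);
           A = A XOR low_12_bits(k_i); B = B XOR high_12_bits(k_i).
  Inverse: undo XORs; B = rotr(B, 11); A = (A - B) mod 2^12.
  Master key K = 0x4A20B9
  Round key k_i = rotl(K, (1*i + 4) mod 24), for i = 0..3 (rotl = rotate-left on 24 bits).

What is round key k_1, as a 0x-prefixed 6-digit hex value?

0x441729

K = 0x4A20B9
k_0 = rotl(K, (1*0+4) mod 24) = rotl(K, 4) = 0xA20B94
k_1 = rotl(K, (1*1+4) mod 24) = rotl(K, 5) = 0x441729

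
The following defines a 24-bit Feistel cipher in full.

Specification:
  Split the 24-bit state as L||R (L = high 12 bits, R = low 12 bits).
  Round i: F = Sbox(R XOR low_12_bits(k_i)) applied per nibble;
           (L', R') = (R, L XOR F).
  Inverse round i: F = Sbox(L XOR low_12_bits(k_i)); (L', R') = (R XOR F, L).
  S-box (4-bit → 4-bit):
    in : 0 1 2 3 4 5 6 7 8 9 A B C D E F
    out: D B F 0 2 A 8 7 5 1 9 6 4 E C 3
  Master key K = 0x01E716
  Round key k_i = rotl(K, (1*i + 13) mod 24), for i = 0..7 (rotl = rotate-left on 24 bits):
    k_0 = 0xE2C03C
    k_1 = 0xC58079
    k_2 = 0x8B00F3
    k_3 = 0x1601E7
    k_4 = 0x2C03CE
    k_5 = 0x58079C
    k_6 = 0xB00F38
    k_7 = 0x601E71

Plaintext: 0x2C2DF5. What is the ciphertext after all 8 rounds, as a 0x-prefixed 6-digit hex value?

0x87CDBD

s_0 = plaintext = 0x2C2DF5
s_1 = Round(s_0, k_0) = 0xDF5C83
s_2 = Round(s_1, k_1) = 0xC839CC
s_3 = Round(s_2, k_2) = 0x9CCD80
s_4 = Round(s_3, k_3) = 0xD80D4B
s_5 = Round(s_4, k_4) = 0xD4B1DA
s_6 = Round(s_5, k_5) = 0x1DA563
s_7 = Round(s_6, k_6) = 0x56387C
s_8 = Round(s_7, k_7) = 0x87CDBD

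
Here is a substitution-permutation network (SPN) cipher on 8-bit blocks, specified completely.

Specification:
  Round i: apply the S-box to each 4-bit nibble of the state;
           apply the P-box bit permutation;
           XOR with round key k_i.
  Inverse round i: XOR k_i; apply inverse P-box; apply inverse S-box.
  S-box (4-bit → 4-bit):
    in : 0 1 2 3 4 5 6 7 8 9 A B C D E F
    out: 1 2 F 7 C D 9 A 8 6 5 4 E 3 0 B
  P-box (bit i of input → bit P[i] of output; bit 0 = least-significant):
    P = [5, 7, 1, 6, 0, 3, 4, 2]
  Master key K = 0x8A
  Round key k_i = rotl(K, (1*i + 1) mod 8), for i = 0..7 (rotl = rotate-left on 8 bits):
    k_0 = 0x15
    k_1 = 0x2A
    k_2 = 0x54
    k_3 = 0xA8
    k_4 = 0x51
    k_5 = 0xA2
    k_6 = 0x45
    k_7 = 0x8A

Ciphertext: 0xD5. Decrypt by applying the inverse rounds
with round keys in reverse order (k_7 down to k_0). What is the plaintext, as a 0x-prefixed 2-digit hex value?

0x25

s_0 = ciphertext = 0xD5
s_1 = InvRound(s_0, k_7) = 0x24
s_2 = InvRound(s_1, k_6) = 0x06
s_3 = InvRound(s_2, k_5) = 0x8D
s_4 = InvRound(s_3, k_4) = 0xC7
s_5 = InvRound(s_4, k_3) = 0xF5
s_6 = InvRound(s_5, k_2) = 0x0D
s_7 = InvRound(s_6, k_1) = 0x6A
s_8 = InvRound(s_7, k_0) = 0x25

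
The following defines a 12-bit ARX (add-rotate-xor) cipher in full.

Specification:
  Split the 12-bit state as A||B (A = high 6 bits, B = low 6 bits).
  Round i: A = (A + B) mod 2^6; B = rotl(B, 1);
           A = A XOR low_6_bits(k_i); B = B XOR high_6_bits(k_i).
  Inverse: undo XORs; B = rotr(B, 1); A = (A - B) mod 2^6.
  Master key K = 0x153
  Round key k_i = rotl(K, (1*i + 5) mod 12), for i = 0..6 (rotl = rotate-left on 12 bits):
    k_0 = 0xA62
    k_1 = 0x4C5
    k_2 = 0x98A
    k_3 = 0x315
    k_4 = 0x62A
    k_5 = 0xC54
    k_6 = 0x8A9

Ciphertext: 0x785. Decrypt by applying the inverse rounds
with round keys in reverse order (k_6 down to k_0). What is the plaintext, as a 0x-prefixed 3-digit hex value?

s_0 = ciphertext = 0x785
s_1 = InvRound(s_0, k_6) = 0x133
s_2 = InvRound(s_1, k_5) = 0x3C1
s_3 = InvRound(s_2, k_4) = 0xE6C
s_4 = InvRound(s_3, k_3) = 0x710
s_5 = InvRound(s_4, k_2) = 0xEDB
s_6 = InvRound(s_5, k_1) = 0xE84
s_7 = InvRound(s_6, k_0) = 0x8B6

0x8B6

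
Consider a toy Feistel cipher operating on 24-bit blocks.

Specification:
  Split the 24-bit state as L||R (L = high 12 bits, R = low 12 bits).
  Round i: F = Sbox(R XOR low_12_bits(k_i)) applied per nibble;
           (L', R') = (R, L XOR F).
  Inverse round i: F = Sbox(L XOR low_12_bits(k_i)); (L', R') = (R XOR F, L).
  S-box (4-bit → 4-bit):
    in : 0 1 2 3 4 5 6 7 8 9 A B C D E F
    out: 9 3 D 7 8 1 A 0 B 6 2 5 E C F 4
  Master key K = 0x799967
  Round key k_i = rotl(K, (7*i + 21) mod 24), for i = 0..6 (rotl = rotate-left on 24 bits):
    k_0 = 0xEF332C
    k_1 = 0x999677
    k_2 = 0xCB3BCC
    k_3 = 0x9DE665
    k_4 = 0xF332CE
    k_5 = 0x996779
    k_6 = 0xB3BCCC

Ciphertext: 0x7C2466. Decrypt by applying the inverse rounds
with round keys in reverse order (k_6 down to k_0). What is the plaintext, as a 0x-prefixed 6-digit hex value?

0xFAB375

s_0 = ciphertext = 0x7C2466
s_1 = InvRound(s_0, k_6) = 0x1F97C2
s_2 = InvRound(s_1, k_5) = 0xD7B1F9
s_3 = InvRound(s_2, k_4) = 0x5A8D7B
s_4 = InvRound(s_3, k_3) = 0xA975A8
s_5 = InvRound(s_4, k_2) = 0x6BDA97
s_6 = InvRound(s_5, k_1) = 0x3756BD
s_7 = InvRound(s_6, k_0) = 0xFAB375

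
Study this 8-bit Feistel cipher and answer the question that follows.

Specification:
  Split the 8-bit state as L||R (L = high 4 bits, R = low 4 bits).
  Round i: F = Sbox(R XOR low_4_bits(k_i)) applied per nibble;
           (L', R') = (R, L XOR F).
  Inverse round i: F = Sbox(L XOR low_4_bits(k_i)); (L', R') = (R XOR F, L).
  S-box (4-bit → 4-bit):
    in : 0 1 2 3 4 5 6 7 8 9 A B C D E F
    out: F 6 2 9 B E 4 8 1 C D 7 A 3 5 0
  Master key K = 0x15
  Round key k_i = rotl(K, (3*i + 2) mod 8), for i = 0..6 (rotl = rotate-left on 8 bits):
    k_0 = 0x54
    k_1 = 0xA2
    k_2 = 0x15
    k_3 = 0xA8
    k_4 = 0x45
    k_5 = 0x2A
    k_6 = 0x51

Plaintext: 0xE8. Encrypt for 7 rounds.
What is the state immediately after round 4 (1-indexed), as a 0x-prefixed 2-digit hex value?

0x83

s_0 = plaintext = 0xE8
s_1 = Round(s_0, k_0) = 0x84
s_2 = Round(s_1, k_1) = 0x4C
s_3 = Round(s_2, k_2) = 0xC8
s_4 = Round(s_3, k_3) = 0x83
s_5 = Round(s_4, k_4) = 0x3C
s_6 = Round(s_5, k_5) = 0xC7
s_7 = Round(s_6, k_6) = 0x78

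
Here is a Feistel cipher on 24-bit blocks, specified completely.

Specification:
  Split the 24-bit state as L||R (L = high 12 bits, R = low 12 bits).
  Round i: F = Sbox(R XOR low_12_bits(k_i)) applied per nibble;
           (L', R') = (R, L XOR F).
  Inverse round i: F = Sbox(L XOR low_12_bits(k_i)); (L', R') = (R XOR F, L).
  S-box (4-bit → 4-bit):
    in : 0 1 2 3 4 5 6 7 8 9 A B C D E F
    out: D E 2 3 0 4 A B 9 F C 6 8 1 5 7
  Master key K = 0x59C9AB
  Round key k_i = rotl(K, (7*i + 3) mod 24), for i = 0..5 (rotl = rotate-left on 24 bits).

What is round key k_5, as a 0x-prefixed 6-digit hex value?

K = 0x59C9AB
k_0 = rotl(K, (7*0+3) mod 24) = rotl(K, 3) = 0xCE4D5A
k_1 = rotl(K, (7*1+3) mod 24) = rotl(K, 10) = 0x26AD67
k_2 = rotl(K, (7*2+3) mod 24) = rotl(K, 17) = 0x56B393
k_3 = rotl(K, (7*3+3) mod 24) = rotl(K, 0) = 0x59C9AB
k_4 = rotl(K, (7*4+3) mod 24) = rotl(K, 7) = 0xE4D5AC
k_5 = rotl(K, (7*5+3) mod 24) = rotl(K, 14) = 0x6AD672

0x6AD672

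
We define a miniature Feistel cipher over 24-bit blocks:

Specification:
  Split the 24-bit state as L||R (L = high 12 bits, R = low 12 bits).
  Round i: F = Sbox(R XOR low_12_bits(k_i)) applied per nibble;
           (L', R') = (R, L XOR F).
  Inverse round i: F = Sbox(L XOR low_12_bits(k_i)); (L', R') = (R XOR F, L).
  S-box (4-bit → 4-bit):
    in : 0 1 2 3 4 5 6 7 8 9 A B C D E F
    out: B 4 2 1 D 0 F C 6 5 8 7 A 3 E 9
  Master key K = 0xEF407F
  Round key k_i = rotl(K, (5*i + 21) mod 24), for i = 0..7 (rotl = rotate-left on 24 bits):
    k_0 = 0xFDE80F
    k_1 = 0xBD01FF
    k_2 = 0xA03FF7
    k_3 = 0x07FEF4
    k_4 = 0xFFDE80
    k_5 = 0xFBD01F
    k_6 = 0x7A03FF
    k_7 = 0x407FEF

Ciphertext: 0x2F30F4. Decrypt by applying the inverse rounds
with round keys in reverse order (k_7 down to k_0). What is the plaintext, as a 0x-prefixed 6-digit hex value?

0x9BF134

s_0 = ciphertext = 0x2F30F4
s_1 = InvRound(s_0, k_7) = 0x3BE2F3
s_2 = InvRound(s_1, k_6) = 0x9273BE
s_3 = InvRound(s_2, k_5) = 0x6A8927
s_4 = InvRound(s_3, k_4) = 0xF016A8
s_5 = InvRound(s_4, k_3) = 0x238F01
s_6 = InvRound(s_5, k_2) = 0xCA8238
s_7 = InvRound(s_6, k_1) = 0x134CA8
s_8 = InvRound(s_7, k_0) = 0x9BF134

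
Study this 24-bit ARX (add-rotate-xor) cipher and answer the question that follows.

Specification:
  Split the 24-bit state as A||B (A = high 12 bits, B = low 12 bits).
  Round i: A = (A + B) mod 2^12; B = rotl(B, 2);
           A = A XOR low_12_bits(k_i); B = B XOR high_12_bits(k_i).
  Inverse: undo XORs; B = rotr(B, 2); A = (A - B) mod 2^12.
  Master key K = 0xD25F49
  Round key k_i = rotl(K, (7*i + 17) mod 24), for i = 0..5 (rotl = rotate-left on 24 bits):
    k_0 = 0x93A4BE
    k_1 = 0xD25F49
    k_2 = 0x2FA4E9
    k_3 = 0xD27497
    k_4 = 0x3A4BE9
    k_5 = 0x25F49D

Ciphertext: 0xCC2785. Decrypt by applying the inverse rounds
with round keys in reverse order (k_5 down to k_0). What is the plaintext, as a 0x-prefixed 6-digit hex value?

s_0 = ciphertext = 0xCC2785
s_1 = InvRound(s_0, k_5) = 0xEE9976
s_2 = InvRound(s_1, k_4) = 0xA4CAB4
s_3 = InvRound(s_2, k_3) = 0x0F7DE4
s_4 = InvRound(s_3, k_2) = 0x857BC7
s_5 = InvRound(s_4, k_1) = 0xD669B8
s_6 = InvRound(s_5, k_0) = 0x1B8820

0x1B8820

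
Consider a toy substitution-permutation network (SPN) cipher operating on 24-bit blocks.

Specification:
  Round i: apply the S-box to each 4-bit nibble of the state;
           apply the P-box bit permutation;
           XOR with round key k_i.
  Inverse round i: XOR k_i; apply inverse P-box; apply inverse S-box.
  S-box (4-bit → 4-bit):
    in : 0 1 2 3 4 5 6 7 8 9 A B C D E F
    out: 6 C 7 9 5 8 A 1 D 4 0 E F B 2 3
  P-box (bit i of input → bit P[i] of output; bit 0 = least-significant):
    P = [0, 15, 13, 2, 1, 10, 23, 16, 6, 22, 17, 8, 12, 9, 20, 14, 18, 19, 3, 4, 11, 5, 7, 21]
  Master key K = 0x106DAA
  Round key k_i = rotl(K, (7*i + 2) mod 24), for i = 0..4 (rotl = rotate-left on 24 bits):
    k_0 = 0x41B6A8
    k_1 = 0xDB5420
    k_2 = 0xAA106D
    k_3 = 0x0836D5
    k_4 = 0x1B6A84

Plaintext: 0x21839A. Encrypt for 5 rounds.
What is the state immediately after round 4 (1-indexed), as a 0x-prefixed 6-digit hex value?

0xF3082A

s_0 = plaintext = 0x21839A
s_1 = Round(s_0, k_0) = 0xD1EF50
s_2 = Round(s_1, k_1) = 0xBAFE58
s_3 = Round(s_2, k_2) = 0xCB22C8
s_4 = Round(s_3, k_3) = 0xF3082A
s_5 = Round(s_4, k_4) = 0x8D65F6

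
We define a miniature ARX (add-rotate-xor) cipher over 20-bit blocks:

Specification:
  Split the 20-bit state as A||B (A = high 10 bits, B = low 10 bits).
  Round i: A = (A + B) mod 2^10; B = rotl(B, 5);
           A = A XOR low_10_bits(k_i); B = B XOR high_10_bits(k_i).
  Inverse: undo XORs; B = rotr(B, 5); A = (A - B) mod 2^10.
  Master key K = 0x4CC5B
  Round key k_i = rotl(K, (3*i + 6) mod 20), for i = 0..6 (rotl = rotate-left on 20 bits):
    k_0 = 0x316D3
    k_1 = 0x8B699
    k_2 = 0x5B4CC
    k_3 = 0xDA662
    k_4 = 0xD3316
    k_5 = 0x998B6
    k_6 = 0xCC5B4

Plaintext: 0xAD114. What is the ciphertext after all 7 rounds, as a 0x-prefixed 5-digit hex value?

s_0 = plaintext = 0xAD114
s_1 = Round(s_0, k_0) = 0x46E4D
s_2 = Round(s_1, k_1) = 0x7C79F
s_3 = Round(s_2, k_2) = 0x57291
s_4 = Round(s_3, k_3) = 0x63D5D
s_5 = Round(s_4, k_4) = 0x7E8E6
s_6 = Round(s_5, k_5) = 0x95AA1
s_7 = Round(s_6, k_6) = 0x50F04

0x50F04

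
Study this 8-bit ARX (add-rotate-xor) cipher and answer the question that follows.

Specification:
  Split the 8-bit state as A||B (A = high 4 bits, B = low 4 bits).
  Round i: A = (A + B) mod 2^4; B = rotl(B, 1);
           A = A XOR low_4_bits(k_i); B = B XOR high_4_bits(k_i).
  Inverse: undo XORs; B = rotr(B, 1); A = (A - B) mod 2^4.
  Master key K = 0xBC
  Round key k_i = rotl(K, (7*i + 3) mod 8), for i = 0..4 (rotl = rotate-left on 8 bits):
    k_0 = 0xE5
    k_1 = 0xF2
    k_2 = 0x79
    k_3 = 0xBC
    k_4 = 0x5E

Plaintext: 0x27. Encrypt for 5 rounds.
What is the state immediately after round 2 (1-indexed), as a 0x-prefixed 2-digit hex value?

0xEF

s_0 = plaintext = 0x27
s_1 = Round(s_0, k_0) = 0xC0
s_2 = Round(s_1, k_1) = 0xEF
s_3 = Round(s_2, k_2) = 0x48
s_4 = Round(s_3, k_3) = 0x0A
s_5 = Round(s_4, k_4) = 0x40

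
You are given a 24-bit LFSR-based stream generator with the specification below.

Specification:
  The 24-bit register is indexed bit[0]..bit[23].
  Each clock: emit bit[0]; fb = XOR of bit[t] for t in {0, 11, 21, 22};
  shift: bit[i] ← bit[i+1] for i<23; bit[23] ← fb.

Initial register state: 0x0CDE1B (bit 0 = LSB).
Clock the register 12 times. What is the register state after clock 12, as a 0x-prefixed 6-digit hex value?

reg_0 = 0x0CDE1B
clock 1: out=1, reg = 0x066F0D
clock 2: out=1, reg = 0x033786
clock 3: out=0, reg = 0x019BC3
clock 4: out=1, reg = 0x00CDE1
clock 5: out=1, reg = 0x0066F0
clock 6: out=0, reg = 0x003378
clock 7: out=0, reg = 0x0019BC
clock 8: out=0, reg = 0x800CDE
clock 9: out=0, reg = 0xC0066F
clock 10: out=1, reg = 0x600337
clock 11: out=1, reg = 0xB0019B
clock 12: out=1, reg = 0x5800CD

0x5800CD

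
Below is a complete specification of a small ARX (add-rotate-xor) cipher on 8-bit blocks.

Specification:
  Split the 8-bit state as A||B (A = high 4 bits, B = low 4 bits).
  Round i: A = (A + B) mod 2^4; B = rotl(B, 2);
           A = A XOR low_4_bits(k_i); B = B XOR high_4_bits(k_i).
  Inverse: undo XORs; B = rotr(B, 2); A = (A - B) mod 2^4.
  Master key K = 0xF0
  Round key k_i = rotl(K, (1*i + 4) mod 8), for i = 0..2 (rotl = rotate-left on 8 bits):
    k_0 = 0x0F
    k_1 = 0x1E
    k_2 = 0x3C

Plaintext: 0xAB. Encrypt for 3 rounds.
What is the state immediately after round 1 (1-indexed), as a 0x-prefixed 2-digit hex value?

s_0 = plaintext = 0xAB
s_1 = Round(s_0, k_0) = 0xAE
s_2 = Round(s_1, k_1) = 0x6A
s_3 = Round(s_2, k_2) = 0xC9

0xAE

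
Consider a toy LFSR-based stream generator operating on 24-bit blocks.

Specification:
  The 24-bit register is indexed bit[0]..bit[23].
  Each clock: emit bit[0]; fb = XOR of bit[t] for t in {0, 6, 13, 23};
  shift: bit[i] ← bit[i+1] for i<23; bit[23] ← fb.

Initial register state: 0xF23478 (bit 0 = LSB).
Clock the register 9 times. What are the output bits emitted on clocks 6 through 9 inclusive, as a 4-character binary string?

reg_0 = 0xF23478
clock 1: out=0, reg = 0xF91A3C
clock 2: out=0, reg = 0xFC8D1E
clock 3: out=0, reg = 0xFE468F
clock 4: out=1, reg = 0x7F2347
clock 5: out=1, reg = 0xBF91A3
clock 6: out=1, reg = 0x5FC8D1
clock 7: out=1, reg = 0x2FE468
clock 8: out=0, reg = 0x17F234
clock 9: out=0, reg = 0x8BF91A

1100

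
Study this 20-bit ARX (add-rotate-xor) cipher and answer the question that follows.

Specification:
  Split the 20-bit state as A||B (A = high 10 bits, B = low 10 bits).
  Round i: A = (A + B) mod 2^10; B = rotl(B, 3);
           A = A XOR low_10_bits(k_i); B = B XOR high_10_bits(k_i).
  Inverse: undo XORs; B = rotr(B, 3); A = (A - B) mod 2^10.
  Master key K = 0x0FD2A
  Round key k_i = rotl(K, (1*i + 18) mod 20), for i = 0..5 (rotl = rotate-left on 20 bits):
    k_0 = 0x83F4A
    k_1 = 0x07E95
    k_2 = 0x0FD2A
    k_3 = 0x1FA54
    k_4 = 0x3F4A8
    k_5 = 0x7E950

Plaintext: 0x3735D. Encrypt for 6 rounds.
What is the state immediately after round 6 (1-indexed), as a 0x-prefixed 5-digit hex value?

0x2DBD0

s_0 = plaintext = 0x3735D
s_1 = Round(s_0, k_0) = 0xDCCE1
s_2 = Round(s_1, k_1) = 0xB0716
s_3 = Round(s_2, k_2) = 0x3F489
s_4 = Round(s_3, k_3) = 0xF4837
s_5 = Round(s_4, k_4) = 0x28545
s_6 = Round(s_5, k_5) = 0x2DBD0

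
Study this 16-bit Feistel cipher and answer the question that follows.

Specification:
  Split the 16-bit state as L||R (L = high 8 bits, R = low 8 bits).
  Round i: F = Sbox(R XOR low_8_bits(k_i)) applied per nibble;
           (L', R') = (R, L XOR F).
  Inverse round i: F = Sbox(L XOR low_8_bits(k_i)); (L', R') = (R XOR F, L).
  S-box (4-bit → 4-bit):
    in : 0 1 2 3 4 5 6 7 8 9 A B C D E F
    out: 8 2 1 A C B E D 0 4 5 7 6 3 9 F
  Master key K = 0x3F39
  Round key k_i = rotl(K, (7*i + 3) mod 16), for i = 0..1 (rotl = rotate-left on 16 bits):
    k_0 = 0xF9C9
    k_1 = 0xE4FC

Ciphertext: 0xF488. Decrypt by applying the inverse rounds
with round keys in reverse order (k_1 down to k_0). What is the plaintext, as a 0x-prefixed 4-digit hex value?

s_0 = ciphertext = 0xF488
s_1 = InvRound(s_0, k_1) = 0x08F4
s_2 = InvRound(s_1, k_0) = 0x9608

0x9608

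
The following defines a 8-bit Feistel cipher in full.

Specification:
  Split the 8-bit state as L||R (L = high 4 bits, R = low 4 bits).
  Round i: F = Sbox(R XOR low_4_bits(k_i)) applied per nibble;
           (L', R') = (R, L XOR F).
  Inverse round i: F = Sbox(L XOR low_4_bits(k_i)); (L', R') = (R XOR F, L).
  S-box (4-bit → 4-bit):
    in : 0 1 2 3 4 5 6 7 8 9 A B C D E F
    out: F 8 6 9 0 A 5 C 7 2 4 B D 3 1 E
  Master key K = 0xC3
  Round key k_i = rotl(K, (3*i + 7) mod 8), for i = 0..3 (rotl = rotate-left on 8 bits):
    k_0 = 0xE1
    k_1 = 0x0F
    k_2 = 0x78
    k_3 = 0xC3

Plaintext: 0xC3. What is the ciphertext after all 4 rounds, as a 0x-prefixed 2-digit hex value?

0x21

s_0 = plaintext = 0xC3
s_1 = Round(s_0, k_0) = 0x3A
s_2 = Round(s_1, k_1) = 0xA9
s_3 = Round(s_2, k_2) = 0x92
s_4 = Round(s_3, k_3) = 0x21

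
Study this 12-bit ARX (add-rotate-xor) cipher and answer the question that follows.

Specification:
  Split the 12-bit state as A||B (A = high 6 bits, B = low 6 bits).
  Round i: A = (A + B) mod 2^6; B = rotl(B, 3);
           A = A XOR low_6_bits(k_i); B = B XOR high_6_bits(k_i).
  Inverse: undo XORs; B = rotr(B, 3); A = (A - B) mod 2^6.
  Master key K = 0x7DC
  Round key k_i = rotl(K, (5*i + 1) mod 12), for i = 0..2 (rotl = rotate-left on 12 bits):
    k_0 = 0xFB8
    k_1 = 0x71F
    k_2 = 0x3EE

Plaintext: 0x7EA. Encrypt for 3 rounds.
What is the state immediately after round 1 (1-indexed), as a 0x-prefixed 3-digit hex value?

0xC6B

s_0 = plaintext = 0x7EA
s_1 = Round(s_0, k_0) = 0xC6B
s_2 = Round(s_1, k_1) = 0x0C1
s_3 = Round(s_2, k_2) = 0xA87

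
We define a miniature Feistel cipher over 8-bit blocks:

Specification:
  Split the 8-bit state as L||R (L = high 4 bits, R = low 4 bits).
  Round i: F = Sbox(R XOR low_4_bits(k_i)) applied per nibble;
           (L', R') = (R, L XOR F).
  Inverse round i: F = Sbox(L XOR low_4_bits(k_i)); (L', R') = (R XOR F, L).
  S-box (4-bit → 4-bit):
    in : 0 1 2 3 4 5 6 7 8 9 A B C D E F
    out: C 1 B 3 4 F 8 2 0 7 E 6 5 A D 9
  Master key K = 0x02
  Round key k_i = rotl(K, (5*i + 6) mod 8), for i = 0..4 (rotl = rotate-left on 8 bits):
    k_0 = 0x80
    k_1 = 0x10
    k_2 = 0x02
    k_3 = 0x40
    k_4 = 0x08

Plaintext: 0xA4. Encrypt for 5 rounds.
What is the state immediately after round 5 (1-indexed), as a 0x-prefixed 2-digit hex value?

0x99

s_0 = plaintext = 0xA4
s_1 = Round(s_0, k_0) = 0x4E
s_2 = Round(s_1, k_1) = 0xE9
s_3 = Round(s_2, k_2) = 0x98
s_4 = Round(s_3, k_3) = 0x89
s_5 = Round(s_4, k_4) = 0x99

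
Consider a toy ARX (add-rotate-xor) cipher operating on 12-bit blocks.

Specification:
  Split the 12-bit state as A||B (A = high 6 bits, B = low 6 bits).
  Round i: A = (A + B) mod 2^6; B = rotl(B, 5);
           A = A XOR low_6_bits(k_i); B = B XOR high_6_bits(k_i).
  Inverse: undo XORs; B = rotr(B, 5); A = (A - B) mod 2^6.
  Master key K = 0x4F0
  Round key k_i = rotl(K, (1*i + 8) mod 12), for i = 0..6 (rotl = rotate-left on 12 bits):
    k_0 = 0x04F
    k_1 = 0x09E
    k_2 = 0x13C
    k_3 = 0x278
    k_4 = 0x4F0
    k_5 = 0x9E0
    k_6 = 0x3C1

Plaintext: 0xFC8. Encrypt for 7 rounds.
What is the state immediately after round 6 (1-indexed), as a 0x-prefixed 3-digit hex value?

0x03E

s_0 = plaintext = 0xFC8
s_1 = Round(s_0, k_0) = 0x205
s_2 = Round(s_1, k_1) = 0x4E0
s_3 = Round(s_2, k_2) = 0x3D4
s_4 = Round(s_3, k_3) = 0x6C3
s_5 = Round(s_4, k_4) = 0xBB2
s_6 = Round(s_5, k_5) = 0x03E
s_7 = Round(s_6, k_6) = 0xFD0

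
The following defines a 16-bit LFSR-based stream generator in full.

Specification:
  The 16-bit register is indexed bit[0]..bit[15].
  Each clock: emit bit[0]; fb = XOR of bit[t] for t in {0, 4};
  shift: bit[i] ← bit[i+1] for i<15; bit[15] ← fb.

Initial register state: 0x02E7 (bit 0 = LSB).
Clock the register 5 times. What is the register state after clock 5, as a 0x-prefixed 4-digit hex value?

reg_0 = 0x02E7
clock 1: out=1, reg = 0x8173
clock 2: out=1, reg = 0x40B9
clock 3: out=1, reg = 0x205C
clock 4: out=0, reg = 0x902E
clock 5: out=0, reg = 0x4817

0x4817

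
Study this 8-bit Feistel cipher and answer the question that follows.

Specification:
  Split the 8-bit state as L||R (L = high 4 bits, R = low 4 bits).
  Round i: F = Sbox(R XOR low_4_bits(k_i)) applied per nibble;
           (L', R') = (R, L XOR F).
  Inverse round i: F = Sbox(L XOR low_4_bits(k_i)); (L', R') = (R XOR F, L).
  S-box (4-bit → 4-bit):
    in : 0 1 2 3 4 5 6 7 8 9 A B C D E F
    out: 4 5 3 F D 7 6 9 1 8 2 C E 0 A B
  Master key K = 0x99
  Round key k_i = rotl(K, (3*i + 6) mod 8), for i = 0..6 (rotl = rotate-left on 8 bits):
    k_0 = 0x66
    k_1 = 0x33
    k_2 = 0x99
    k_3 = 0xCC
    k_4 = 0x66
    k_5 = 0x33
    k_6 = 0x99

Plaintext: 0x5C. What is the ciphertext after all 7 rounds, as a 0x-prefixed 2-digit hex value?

s_0 = plaintext = 0x5C
s_1 = Round(s_0, k_0) = 0xC7
s_2 = Round(s_1, k_1) = 0x71
s_3 = Round(s_2, k_2) = 0x16
s_4 = Round(s_3, k_3) = 0x63
s_5 = Round(s_4, k_4) = 0x31
s_6 = Round(s_5, k_5) = 0x10
s_7 = Round(s_6, k_6) = 0x09

0x09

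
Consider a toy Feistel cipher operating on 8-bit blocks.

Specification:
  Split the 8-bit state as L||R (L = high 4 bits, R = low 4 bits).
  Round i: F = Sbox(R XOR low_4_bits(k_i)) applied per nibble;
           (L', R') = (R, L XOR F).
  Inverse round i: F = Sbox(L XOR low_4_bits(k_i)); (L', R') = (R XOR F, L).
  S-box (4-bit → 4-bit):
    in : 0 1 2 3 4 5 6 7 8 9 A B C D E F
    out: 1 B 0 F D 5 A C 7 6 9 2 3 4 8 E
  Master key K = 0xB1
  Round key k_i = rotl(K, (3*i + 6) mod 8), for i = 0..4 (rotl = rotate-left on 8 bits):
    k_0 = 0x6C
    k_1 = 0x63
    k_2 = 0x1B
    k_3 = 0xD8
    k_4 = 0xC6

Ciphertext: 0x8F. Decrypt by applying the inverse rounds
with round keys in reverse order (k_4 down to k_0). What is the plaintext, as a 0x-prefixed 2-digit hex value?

s_0 = ciphertext = 0x8F
s_1 = InvRound(s_0, k_4) = 0x78
s_2 = InvRound(s_1, k_3) = 0x67
s_3 = InvRound(s_2, k_2) = 0x36
s_4 = InvRound(s_3, k_1) = 0x73
s_5 = InvRound(s_4, k_0) = 0x17

0x17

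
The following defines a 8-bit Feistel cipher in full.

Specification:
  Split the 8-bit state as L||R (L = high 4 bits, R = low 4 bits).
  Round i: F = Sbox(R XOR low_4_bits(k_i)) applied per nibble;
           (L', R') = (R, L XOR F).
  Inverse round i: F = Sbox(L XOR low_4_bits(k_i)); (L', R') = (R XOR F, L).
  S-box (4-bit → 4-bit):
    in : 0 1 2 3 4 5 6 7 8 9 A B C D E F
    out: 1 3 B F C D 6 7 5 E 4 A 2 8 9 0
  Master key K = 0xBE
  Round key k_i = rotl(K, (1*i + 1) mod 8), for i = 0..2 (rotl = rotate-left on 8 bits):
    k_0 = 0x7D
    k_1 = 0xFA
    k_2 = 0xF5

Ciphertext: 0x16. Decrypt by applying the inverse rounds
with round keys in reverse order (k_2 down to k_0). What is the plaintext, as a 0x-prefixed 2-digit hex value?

s_0 = ciphertext = 0x16
s_1 = InvRound(s_0, k_2) = 0xA1
s_2 = InvRound(s_1, k_1) = 0x0A
s_3 = InvRound(s_2, k_0) = 0x20

0x20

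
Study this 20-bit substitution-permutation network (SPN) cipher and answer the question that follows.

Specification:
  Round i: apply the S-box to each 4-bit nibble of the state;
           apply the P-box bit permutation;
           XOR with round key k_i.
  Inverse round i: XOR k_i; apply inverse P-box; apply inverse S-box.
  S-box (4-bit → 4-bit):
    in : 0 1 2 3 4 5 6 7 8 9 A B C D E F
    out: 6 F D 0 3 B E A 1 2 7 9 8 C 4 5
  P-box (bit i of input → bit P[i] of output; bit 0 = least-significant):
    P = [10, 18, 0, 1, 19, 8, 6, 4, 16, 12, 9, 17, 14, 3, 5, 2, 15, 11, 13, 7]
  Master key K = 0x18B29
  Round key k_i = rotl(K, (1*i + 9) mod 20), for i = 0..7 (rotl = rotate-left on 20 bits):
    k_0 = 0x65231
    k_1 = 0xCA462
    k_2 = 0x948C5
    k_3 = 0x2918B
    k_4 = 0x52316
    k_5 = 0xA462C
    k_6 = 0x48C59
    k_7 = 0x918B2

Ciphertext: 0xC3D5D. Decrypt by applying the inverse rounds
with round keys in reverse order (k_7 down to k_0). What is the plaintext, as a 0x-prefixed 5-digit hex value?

s_0 = ciphertext = 0xC3D5D
s_1 = InvRound(s_0, k_7) = 0xD6801
s_2 = InvRound(s_1, k_6) = 0xF4828
s_3 = InvRound(s_2, k_5) = 0x9CF34
s_4 = InvRound(s_3, k_4) = 0xAF385
s_5 = InvRound(s_4, k_3) = 0xE5E8C
s_6 = InvRound(s_5, k_2) = 0x391EA
s_7 = InvRound(s_6, k_1) = 0xD9544
s_8 = InvRound(s_7, k_0) = 0x8221F

0x8221F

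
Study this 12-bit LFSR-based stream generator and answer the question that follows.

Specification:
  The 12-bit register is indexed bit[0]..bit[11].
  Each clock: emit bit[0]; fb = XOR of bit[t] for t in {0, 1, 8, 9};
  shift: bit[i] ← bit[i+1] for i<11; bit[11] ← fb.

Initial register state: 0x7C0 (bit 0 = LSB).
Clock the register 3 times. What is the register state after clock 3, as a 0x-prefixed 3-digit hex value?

reg_0 = 0x7C0
clock 1: out=0, reg = 0x3E0
clock 2: out=0, reg = 0x1F0
clock 3: out=0, reg = 0x8F8

0x8F8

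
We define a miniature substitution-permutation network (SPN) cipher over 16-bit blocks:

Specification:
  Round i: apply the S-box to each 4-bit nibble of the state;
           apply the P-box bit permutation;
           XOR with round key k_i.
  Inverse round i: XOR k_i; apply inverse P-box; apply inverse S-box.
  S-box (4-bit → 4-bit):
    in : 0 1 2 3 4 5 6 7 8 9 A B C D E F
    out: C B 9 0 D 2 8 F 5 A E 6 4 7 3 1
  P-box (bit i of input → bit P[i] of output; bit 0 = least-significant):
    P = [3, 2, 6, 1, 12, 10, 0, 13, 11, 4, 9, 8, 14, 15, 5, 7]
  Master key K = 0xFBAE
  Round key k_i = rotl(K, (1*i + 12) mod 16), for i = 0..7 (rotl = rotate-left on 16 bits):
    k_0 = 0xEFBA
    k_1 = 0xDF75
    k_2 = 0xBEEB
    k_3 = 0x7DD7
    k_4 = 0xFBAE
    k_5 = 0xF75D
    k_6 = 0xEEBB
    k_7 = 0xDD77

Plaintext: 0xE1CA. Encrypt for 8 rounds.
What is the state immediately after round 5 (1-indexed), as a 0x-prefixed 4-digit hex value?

s_0 = plaintext = 0xE1CA
s_1 = Round(s_0, k_0) = 0x26ED
s_2 = Round(s_1, k_1) = 0x8AB9
s_3 = Round(s_2, k_2) = 0xF9DC
s_4 = Round(s_3, k_3) = 0x2886
s_5 = Round(s_4, k_4) = 0xA12D
s_6 = Round(s_5, k_5) = 0x4EA1
s_7 = Round(s_6, k_6) = 0x8204
s_8 = Round(s_7, k_7) = 0xB41C

0xA12D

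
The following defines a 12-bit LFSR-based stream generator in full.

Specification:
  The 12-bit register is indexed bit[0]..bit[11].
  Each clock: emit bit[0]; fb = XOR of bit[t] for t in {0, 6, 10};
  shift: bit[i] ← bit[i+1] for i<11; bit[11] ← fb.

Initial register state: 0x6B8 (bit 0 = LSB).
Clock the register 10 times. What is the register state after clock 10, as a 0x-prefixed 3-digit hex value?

reg_0 = 0x6B8
clock 1: out=0, reg = 0xB5C
clock 2: out=0, reg = 0xDAE
clock 3: out=0, reg = 0xED7
clock 4: out=1, reg = 0xF6B
clock 5: out=1, reg = 0xFB5
clock 6: out=1, reg = 0x7DA
clock 7: out=0, reg = 0x3ED
clock 8: out=1, reg = 0x1F6
clock 9: out=0, reg = 0x8FB
clock 10: out=1, reg = 0x47D

0x47D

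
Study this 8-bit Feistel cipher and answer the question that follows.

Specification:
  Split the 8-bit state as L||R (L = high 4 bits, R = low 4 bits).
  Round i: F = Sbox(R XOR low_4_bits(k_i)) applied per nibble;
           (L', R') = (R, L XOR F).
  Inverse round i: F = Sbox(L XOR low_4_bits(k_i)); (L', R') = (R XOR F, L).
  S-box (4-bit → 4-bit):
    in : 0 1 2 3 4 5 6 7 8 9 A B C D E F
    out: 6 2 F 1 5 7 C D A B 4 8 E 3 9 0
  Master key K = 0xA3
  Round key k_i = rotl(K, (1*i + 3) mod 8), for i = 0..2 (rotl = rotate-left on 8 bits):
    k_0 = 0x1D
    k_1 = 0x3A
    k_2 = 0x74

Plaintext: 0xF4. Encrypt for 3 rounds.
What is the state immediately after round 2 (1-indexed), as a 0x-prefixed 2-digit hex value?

0x4D

s_0 = plaintext = 0xF4
s_1 = Round(s_0, k_0) = 0x44
s_2 = Round(s_1, k_1) = 0x4D
s_3 = Round(s_2, k_2) = 0xDF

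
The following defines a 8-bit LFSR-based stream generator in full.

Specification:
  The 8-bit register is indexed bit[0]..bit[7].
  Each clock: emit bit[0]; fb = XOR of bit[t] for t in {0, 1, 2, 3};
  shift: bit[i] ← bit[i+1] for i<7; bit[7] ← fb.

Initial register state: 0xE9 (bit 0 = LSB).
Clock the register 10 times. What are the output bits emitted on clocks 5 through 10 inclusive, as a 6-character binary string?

reg_0 = 0xE9
clock 1: out=1, reg = 0x74
clock 2: out=0, reg = 0xBA
clock 3: out=0, reg = 0x5D
clock 4: out=1, reg = 0xAE
clock 5: out=0, reg = 0xD7
clock 6: out=1, reg = 0xEB
clock 7: out=1, reg = 0xF5
clock 8: out=1, reg = 0x7A
clock 9: out=0, reg = 0x3D
clock 10: out=1, reg = 0x9E

011101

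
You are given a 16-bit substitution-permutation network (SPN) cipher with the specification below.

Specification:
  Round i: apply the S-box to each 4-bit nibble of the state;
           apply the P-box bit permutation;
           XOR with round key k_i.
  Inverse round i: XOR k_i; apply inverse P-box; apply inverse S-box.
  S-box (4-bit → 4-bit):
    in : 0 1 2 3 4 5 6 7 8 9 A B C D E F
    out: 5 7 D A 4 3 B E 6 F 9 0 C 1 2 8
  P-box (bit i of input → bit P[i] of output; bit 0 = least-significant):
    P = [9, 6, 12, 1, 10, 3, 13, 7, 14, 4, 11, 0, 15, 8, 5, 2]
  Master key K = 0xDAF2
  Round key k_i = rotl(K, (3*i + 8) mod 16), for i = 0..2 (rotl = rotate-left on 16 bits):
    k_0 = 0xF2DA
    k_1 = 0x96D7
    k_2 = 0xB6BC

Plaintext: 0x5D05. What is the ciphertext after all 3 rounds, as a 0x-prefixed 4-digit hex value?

0xF900

s_0 = plaintext = 0x5D05
s_1 = Round(s_0, k_0) = 0x159A
s_2 = Round(s_1, k_1) = 0x716D
s_3 = Round(s_2, k_2) = 0xF900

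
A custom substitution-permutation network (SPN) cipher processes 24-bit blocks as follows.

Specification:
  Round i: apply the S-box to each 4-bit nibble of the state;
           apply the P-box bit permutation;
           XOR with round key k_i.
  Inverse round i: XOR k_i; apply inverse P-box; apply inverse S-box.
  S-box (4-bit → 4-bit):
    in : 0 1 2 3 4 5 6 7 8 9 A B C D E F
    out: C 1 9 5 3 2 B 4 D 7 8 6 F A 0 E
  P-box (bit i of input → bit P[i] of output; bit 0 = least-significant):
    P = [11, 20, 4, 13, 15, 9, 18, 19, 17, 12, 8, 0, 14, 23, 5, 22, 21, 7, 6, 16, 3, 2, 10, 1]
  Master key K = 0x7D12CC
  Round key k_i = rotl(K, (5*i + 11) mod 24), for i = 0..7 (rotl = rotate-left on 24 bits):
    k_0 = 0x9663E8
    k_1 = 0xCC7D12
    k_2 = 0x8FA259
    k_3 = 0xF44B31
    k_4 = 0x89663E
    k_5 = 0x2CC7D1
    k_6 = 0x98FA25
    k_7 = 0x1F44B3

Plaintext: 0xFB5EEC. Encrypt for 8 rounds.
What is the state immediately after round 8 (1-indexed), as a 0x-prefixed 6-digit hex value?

0x58E9B8

s_0 = plaintext = 0xFB5EEC
s_1 = Round(s_0, k_0) = 0x064F3E
s_2 = Round(s_1, k_1) = 0x69A891
s_3 = Round(s_2, k_2) = 0xE92996
s_4 = Round(s_3, k_3) = 0x82B0F1
s_5 = Round(s_4, k_4) = 0x246915
s_6 = Round(s_5, k_5) = 0xDE165B
s_7 = Round(s_6, k_6) = 0x8AA832
s_8 = Round(s_7, k_7) = 0x58E9B8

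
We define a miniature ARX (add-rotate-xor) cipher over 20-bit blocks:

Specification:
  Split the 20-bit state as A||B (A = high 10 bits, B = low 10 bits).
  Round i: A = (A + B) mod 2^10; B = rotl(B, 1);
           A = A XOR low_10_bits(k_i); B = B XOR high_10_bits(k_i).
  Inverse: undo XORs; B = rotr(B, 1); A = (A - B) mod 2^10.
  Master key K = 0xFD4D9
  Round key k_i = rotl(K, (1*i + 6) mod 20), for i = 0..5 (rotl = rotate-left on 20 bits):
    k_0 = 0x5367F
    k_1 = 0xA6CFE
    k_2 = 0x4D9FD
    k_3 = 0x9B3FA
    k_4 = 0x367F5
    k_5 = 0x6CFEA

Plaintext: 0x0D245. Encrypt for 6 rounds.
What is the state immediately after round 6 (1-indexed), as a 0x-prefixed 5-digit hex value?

0x48D75

s_0 = plaintext = 0x0D245
s_1 = Round(s_0, k_0) = 0x019C6
s_2 = Round(s_1, k_1) = 0x4C917
s_3 = Round(s_2, k_2) = 0xED318
s_4 = Round(s_3, k_3) = 0x4D85D
s_5 = Round(s_4, k_4) = 0x99863
s_6 = Round(s_5, k_5) = 0x48D75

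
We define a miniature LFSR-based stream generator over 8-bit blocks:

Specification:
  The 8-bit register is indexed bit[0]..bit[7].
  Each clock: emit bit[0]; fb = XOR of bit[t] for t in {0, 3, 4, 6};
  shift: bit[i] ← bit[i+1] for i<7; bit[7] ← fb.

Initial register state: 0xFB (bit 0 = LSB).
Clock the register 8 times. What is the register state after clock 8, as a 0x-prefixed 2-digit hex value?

0x48

reg_0 = 0xFB
clock 1: out=1, reg = 0x7D
clock 2: out=1, reg = 0x3E
clock 3: out=0, reg = 0x1F
clock 4: out=1, reg = 0x8F
clock 5: out=1, reg = 0x47
clock 6: out=1, reg = 0x23
clock 7: out=1, reg = 0x91
clock 8: out=1, reg = 0x48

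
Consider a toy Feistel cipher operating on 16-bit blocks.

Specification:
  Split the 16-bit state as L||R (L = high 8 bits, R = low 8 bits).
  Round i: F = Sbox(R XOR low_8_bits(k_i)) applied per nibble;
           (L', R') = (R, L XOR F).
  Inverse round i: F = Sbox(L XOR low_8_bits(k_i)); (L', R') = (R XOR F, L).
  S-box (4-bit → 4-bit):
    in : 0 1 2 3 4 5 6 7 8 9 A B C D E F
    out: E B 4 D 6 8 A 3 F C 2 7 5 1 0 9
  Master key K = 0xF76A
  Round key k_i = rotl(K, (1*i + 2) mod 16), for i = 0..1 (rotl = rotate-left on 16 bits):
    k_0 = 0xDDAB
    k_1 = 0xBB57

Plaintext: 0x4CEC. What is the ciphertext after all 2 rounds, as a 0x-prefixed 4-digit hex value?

0x2FD3

s_0 = plaintext = 0x4CEC
s_1 = Round(s_0, k_0) = 0xEC2F
s_2 = Round(s_1, k_1) = 0x2FD3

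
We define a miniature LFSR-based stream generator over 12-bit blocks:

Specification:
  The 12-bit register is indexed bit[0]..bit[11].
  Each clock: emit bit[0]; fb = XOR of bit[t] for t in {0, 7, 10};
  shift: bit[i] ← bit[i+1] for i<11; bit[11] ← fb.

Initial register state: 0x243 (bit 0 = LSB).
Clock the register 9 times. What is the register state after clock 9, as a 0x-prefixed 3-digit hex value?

reg_0 = 0x243
clock 1: out=1, reg = 0x921
clock 2: out=1, reg = 0xC90
clock 3: out=0, reg = 0x648
clock 4: out=0, reg = 0xB24
clock 5: out=0, reg = 0x592
clock 6: out=0, reg = 0x2C9
clock 7: out=1, reg = 0x164
clock 8: out=0, reg = 0x0B2
clock 9: out=0, reg = 0x859

0x859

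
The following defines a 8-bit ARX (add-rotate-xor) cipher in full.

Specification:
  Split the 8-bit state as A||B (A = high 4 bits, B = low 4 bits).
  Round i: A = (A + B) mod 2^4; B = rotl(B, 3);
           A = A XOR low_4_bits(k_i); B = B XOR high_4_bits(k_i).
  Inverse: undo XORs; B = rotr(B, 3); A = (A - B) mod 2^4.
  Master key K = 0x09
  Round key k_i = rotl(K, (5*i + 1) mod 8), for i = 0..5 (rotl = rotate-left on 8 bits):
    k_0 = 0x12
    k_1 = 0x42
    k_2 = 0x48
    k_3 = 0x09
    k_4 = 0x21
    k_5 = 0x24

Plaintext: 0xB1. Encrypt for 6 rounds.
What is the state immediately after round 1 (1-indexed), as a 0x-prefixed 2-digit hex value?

0xE9

s_0 = plaintext = 0xB1
s_1 = Round(s_0, k_0) = 0xE9
s_2 = Round(s_1, k_1) = 0x58
s_3 = Round(s_2, k_2) = 0x50
s_4 = Round(s_3, k_3) = 0xC0
s_5 = Round(s_4, k_4) = 0xD2
s_6 = Round(s_5, k_5) = 0xB3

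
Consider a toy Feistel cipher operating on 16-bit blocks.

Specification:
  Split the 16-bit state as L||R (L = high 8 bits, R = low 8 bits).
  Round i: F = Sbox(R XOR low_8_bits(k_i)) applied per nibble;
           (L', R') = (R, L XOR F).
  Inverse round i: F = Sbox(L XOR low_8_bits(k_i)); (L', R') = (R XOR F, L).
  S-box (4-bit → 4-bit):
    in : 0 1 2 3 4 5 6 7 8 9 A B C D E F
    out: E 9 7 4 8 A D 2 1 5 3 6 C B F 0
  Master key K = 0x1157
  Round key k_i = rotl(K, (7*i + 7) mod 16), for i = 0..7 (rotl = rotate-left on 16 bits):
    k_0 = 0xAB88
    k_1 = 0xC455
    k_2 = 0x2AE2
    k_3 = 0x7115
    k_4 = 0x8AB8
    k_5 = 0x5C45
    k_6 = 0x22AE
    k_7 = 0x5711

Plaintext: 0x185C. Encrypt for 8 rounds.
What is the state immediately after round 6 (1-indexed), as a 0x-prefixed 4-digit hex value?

0x629F

s_0 = plaintext = 0x185C
s_1 = Round(s_0, k_0) = 0x5CA0
s_2 = Round(s_1, k_1) = 0xA056
s_3 = Round(s_2, k_2) = 0x56C8
s_4 = Round(s_3, k_3) = 0xC8ED
s_5 = Round(s_4, k_4) = 0xED62
s_6 = Round(s_5, k_5) = 0x629F
s_7 = Round(s_6, k_6) = 0x9F2B
s_8 = Round(s_7, k_7) = 0x2BDC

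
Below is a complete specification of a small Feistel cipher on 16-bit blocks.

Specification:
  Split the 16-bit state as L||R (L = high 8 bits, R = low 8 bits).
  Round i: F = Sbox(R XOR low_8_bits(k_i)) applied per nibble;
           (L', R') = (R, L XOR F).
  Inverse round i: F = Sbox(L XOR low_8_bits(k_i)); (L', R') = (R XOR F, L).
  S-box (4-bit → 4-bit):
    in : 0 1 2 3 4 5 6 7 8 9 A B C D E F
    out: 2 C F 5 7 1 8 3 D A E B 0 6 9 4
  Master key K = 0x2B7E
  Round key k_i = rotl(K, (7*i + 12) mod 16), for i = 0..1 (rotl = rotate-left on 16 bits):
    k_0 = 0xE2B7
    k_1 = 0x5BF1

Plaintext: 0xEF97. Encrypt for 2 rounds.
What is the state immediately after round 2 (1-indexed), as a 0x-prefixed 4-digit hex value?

0x1D07

s_0 = plaintext = 0xEF97
s_1 = Round(s_0, k_0) = 0x971D
s_2 = Round(s_1, k_1) = 0x1D07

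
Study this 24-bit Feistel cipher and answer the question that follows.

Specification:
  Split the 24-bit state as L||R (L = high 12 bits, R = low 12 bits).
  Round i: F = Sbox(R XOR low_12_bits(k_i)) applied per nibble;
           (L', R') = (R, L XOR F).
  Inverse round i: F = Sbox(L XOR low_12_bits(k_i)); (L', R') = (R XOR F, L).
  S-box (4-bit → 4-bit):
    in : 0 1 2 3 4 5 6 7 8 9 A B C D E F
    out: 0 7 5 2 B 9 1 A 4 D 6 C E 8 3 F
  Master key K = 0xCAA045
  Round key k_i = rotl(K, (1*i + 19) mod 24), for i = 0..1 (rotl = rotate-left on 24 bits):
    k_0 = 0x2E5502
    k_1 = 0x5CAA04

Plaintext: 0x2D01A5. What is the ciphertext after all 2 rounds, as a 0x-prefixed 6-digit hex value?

s_0 = plaintext = 0x2D01A5
s_1 = Round(s_0, k_0) = 0x1A59BA
s_2 = Round(s_1, k_1) = 0x9BA366

0x9BA366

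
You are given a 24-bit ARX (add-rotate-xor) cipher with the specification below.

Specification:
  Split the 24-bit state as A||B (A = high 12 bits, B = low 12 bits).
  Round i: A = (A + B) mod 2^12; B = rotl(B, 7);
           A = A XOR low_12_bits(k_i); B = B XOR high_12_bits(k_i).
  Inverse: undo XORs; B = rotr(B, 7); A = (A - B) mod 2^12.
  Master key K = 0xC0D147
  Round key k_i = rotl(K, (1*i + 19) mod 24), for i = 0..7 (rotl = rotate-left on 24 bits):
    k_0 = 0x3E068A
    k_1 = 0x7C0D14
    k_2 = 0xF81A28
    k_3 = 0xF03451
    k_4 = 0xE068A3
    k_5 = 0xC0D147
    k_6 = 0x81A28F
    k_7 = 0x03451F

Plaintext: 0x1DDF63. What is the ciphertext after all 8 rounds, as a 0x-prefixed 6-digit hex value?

0xDDDB55

s_0 = plaintext = 0x1DDF63
s_1 = Round(s_0, k_0) = 0x7CA21B
s_2 = Round(s_1, k_1) = 0x4F1A50
s_3 = Round(s_2, k_2) = 0x5697D3
s_4 = Round(s_3, k_3) = 0x96D6BD
s_5 = Round(s_4, k_4) = 0x8890B3
s_6 = Round(s_5, k_5) = 0x87B588
s_7 = Round(s_6, k_6) = 0xC8CC36
s_8 = Round(s_7, k_7) = 0xDDDB55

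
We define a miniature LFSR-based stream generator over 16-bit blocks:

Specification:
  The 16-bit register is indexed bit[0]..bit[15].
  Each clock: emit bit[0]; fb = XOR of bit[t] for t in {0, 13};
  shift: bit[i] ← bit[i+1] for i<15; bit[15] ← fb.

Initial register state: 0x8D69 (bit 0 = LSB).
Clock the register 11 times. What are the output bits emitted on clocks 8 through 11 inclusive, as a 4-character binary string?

reg_0 = 0x8D69
clock 1: out=1, reg = 0xC6B4
clock 2: out=0, reg = 0x635A
clock 3: out=0, reg = 0xB1AD
clock 4: out=1, reg = 0x58D6
clock 5: out=0, reg = 0x2C6B
clock 6: out=1, reg = 0x1635
clock 7: out=1, reg = 0x8B1A
clock 8: out=0, reg = 0x458D
clock 9: out=1, reg = 0xA2C6
clock 10: out=0, reg = 0xD163
clock 11: out=1, reg = 0xE8B1

0101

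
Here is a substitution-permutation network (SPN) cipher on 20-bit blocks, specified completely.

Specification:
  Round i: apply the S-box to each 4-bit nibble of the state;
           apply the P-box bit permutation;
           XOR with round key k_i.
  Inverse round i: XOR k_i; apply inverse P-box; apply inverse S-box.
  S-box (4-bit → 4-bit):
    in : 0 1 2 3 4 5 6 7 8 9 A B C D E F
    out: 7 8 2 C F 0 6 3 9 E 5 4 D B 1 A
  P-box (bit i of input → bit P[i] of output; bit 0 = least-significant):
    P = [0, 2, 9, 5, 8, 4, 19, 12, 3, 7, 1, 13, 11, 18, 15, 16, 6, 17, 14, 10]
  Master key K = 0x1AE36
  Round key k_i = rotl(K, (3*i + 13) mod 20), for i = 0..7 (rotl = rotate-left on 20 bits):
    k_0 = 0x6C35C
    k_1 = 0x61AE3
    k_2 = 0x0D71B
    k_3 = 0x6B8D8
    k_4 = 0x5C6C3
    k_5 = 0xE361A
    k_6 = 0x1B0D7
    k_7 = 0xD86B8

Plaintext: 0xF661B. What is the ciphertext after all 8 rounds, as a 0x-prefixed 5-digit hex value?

0x2A0F9

s_0 = plaintext = 0xF661B
s_1 = Round(s_0, k_0) = 0x055DE
s_2 = Round(s_1, k_1) = 0x44BB2
s_3 = Round(s_2, k_2) = 0xF1B5D
s_4 = Round(s_3, k_3) = 0x5BCFF
s_5 = Round(s_4, k_4) = 0x576FD
s_6 = Round(s_5, k_5) = 0xA2EAD
s_7 = Round(s_6, k_6) = 0xDF1BA
s_8 = Round(s_7, k_7) = 0x2A0F9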